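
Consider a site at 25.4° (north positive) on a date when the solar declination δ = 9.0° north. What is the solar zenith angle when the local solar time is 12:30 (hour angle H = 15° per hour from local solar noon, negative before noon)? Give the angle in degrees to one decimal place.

Hour angle H = 15° × (12.5 − 12) = 7.50°.
cos θ_z = sin(25.4°) sin(9.0°) + cos(25.4°) cos(9.0°) cos(7.50°) = 0.0671 + 0.8846 = 0.9517.
θ_z = arccos(0.9517) = 17.88°.

17.9°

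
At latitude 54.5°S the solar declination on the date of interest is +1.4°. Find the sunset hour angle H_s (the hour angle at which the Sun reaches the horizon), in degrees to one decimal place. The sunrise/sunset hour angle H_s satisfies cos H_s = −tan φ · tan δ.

88.0°

−tan φ tan δ = −(-1.4019)(0.0244) = 0.0342; H_s = arccos(0.0342) = 88.04°.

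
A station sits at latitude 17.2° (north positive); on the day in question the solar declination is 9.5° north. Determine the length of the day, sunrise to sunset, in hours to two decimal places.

−tan φ tan δ = −(0.3096)(0.1673) = -0.0518; H_s = arccos(-0.0518) = 92.97°.
Day length = 2 H_s / 15° h⁻¹ = 185.94° / 15 = 12.396 h.

12.40 hours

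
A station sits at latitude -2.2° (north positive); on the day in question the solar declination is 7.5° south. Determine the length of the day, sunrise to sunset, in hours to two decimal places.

12.04 hours

cos H_s = −tan(-2.2°) · tan(-7.5°) = -0.0051, so H_s = arccos(-0.0051) = 90.29°.
Day length = 2 H_s / 15° h⁻¹ = 180.58° / 15 = 12.039 h.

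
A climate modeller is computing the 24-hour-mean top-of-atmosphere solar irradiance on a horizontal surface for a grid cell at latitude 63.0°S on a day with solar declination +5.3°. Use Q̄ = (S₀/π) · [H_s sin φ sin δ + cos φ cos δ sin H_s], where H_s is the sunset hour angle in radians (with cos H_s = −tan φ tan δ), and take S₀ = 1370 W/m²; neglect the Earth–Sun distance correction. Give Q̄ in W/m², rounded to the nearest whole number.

cos H_s = −tan(-63.0°) · tan(5.3°) = 0.1821, so H_s = arccos(0.1821) = 79.51°. In radians, H_s = 1.3877.
H_s sin φ sin δ = 1.3877 × -0.8910 × 0.0924 = -0.1142.
cos φ cos δ sin H_s = 0.4540 × 0.9957 × 0.9833 = 0.4445.
Q̄ = (1370/π) × (-0.1142 + 0.4445) = 436.08 × 0.3303 = 144.04 W/m².

144 W/m²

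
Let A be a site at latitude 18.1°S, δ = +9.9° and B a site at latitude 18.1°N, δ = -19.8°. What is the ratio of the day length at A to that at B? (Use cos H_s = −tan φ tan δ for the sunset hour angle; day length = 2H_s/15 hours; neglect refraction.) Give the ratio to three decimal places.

A: H_s = arccos(−tan -18.1° · tan 9.9°) = 86.73°, so 2H_s/15 = 11.5640 h.
B: H_s = arccos(−tan 18.1° · tan -19.8°) = 83.24°, so 2H_s/15 = 11.0987 h.
Ratio A/B = 11.5640 / 11.0987 = 1.0419.

1.042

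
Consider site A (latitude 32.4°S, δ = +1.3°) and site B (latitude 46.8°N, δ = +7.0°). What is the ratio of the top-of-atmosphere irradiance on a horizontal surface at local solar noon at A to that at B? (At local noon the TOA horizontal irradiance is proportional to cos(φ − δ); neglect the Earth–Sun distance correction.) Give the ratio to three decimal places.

A: cos θ_z = cos(-32.4° − (1.3°)) = 0.8320.
B: cos θ_z = cos(46.8° − (7.0°)) = 0.7683.
Ratio A/B = 0.8320 / 0.7683 = 1.0829.

1.083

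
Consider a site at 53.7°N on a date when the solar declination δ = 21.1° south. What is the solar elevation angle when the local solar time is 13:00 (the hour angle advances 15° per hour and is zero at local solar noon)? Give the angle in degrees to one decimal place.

14.1°

Hour angle H = 15° × (13 − 12) = 15.00°.
cos θ_z = sin φ sin δ + cos φ cos δ cos H = (0.8059)(-0.3600) + (0.5920)(0.9330)(0.9659) = 0.2434.
θ_z = arccos(0.2434) = 75.91°, so the elevation is 90° − 75.91° = 14.09°.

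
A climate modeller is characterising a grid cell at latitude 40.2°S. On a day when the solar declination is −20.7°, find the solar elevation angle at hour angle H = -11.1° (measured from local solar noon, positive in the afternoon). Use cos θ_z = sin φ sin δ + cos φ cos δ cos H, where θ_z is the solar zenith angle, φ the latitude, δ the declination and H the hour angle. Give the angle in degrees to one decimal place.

cos θ_z = sin(-40.2°) sin(-20.7°) + cos(-40.2°) cos(-20.7°) cos(-11.10°) = 0.2282 + 0.7011 = 0.9293.
θ_z = arccos(0.9293) = 21.67°, so the elevation is 90° − 21.67° = 68.33°.

68.3°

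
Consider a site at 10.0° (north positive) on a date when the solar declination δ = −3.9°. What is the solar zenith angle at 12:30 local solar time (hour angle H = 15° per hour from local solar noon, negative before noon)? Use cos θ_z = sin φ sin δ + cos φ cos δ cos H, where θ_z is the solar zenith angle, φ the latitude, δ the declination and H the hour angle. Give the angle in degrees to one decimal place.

15.8°

Hour angle H = 15° × (12.5 − 12) = 7.50°.
With φ = 10.0°, δ = -3.9°, H = 7.50°: sin φ sin δ = -0.0118, cos φ cos δ cos H = 0.9741, so cos θ_z = 0.9623.
θ_z = arccos(0.9623) = 15.78°.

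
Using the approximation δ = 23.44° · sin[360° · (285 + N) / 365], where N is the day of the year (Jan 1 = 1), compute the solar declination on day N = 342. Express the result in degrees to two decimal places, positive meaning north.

-22.96°

360 × (285 + 342) / 365 = 618.411°; sin(618.411°) = -0.9796.
δ = 23.44 × -0.9796 = -22.962° ≈ -22.96°.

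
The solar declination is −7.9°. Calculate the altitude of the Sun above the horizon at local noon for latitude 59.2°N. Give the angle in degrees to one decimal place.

22.9°

At local solar noon the hour angle is zero, so the elevation is 90° − |φ − δ| = 90° − |59.2° − (-7.9°)| = 90° − 67.1° = 22.9°.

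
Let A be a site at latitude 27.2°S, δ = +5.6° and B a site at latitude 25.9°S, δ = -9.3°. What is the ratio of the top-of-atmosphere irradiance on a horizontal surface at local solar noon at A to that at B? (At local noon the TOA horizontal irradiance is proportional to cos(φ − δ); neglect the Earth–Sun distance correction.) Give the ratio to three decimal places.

0.877

A: cos θ_z = cos(-27.2° − (5.6°)) = 0.8406.
B: cos θ_z = cos(-25.9° − (-9.3°)) = 0.9583.
Ratio A/B = 0.8406 / 0.9583 = 0.8772.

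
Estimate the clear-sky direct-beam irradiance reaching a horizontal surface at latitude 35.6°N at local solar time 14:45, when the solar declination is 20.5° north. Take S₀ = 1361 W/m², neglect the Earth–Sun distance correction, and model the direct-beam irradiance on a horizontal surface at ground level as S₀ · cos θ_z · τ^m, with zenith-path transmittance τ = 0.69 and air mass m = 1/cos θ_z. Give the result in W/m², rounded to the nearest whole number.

655 W/m²

Hour angle H = 15° × (14.75 − 12) = 41.25°.
With φ = 35.6°, δ = 20.5°, H = 41.25°: sin φ sin δ = 0.2039, cos φ cos δ cos H = 0.5726, so cos θ_z = 0.7765.
Air mass m = 1/cos θ_z = 1/0.7765 = 1.288; τ^m = 0.69^1.288 = 0.6201.
Surface direct beam = 1361 × 0.7765 × 0.6201 = 655.33 W/m².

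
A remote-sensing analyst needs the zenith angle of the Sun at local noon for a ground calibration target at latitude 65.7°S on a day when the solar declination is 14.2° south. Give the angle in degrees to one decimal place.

51.5°

At local solar noon the hour angle is zero, so the zenith angle is |φ − δ| = |-65.7° − (-14.2°)| = 51.5°.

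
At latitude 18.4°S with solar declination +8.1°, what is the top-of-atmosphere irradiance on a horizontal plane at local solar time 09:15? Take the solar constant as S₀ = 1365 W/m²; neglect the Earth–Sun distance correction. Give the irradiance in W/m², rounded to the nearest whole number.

Hour angle H = 15° × (9.25 − 12) = -41.25°.
With φ = -18.4°, δ = 8.1°, H = -41.25°: sin φ sin δ = -0.0445, cos φ cos δ cos H = 0.7063, so cos θ_z = 0.6618.
Top-of-atmosphere irradiance = S₀ cos θ_z = 1365 × 0.6618 = 903.36 W/m².

903 W/m²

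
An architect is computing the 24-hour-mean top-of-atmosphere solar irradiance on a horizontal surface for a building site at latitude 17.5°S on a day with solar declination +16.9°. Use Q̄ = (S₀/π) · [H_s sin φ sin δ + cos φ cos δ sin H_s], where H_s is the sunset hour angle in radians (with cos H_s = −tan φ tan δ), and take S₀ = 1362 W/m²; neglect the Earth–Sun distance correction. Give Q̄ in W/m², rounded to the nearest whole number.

cos H_s = −tan(-17.5°) · tan(16.9°) = 0.0958, so H_s = arccos(0.0958) = 84.50°. In radians, H_s = 1.4748.
H_s sin φ sin δ = 1.4748 × -0.3007 × 0.2907 = -0.1289.
cos φ cos δ sin H_s = 0.9537 × 0.9568 × 0.9954 = 0.9083.
Q̄ = (1362/π) × (-0.1289 + 0.9083) = 433.54 × 0.7794 = 337.90 W/m².

338 W/m²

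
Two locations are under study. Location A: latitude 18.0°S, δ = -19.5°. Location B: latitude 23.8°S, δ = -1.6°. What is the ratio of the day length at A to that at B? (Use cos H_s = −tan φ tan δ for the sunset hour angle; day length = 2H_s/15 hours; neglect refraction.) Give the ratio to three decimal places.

A: H_s = arccos(−tan -18.0° · tan -19.5°) = 96.61°, so 2H_s/15 = 12.8813 h.
B: H_s = arccos(−tan -23.8° · tan -1.6°) = 90.71°, so 2H_s/15 = 12.0947 h.
Ratio A/B = 12.8813 / 12.0947 = 1.0650.

1.065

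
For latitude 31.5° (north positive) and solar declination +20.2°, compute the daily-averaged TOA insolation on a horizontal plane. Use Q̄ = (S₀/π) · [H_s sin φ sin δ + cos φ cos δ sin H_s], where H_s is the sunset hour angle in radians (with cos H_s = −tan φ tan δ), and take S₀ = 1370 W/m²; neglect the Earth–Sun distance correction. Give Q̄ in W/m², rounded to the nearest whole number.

481 W/m²

−tan φ tan δ = −(0.6128)(0.3679) = -0.2254; H_s = arccos(-0.2254) = 103.03°. In radians, H_s = 1.7982.
H_s sin φ sin δ = 1.7982 × 0.5225 × 0.3453 = 0.3244.
cos φ cos δ sin H_s = 0.8526 × 0.9385 × 0.9743 = 0.7796.
Q̄ = (1370/π) × (0.3244 + 0.7796) = 436.08 × 1.1040 = 481.43 W/m².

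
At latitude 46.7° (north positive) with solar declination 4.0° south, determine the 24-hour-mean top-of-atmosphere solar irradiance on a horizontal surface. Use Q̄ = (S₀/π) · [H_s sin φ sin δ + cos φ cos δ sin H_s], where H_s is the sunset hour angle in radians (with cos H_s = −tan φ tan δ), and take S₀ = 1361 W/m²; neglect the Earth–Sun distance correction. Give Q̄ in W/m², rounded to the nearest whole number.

263 W/m²

−tan φ tan δ = −(1.0612)(-0.0699) = 0.0742; H_s = arccos(0.0742) = 85.74°. In radians, H_s = 1.4964.
H_s sin φ sin δ = 1.4964 × 0.7278 × -0.0698 = -0.0760.
cos φ cos δ sin H_s = 0.6858 × 0.9976 × 0.9972 = 0.6822.
Q̄ = (1361/π) × (-0.0760 + 0.6822) = 433.22 × 0.6062 = 262.62 W/m².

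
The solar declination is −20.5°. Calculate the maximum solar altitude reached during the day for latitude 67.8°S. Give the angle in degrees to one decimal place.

42.7°

At local solar noon the hour angle is zero, so the elevation is 90° − |φ − δ| = 90° − |-67.8° − (-20.5°)| = 90° − 47.3° = 42.7°.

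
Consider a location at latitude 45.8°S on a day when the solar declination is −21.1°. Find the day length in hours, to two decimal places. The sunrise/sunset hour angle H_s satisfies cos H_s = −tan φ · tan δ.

−tan φ tan δ = −(-1.0283)(-0.3859) = -0.3968; H_s = arccos(-0.3968) = 113.38°.
Day length = 2 H_s / 15° h⁻¹ = 226.76° / 15 = 15.117 h.

15.12 hours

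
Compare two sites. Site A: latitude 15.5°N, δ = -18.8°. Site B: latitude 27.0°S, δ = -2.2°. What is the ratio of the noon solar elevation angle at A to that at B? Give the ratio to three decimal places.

A: 90° − |15.5 − (-18.8)| = 55.70°.
B: 90° − |-27.0 − (-2.2)| = 65.20°.
Ratio A/B = 55.7000 / 65.2000 = 0.8543.

0.854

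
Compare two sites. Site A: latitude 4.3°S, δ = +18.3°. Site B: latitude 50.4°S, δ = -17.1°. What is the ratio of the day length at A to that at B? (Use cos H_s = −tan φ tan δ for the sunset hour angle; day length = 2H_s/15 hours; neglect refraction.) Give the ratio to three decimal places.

A: H_s = arccos(−tan -4.3° · tan 18.3°) = 88.58°, so 2H_s/15 = 11.8107 h.
B: H_s = arccos(−tan -50.4° · tan -17.1°) = 111.83°, so 2H_s/15 = 14.9107 h.
Ratio A/B = 11.8107 / 14.9107 = 0.7921.

0.792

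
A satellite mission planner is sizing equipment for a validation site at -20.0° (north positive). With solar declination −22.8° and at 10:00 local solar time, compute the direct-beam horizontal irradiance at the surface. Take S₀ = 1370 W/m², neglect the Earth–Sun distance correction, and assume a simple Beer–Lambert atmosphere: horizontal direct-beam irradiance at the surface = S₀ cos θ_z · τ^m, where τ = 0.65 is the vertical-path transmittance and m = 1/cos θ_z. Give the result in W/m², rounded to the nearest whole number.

Hour angle H = 15° × (10 − 12) = -30.00°.
With φ = -20.0°, δ = -22.8°, H = -30.00°: sin φ sin δ = 0.1325, cos φ cos δ cos H = 0.7502, so cos θ_z = 0.8827.
Air mass m = 1/cos θ_z = 1/0.8827 = 1.133; τ^m = 0.65^1.133 = 0.6138.
Surface direct beam = 1370 × 0.8827 × 0.6138 = 742.27 W/m².

742 W/m²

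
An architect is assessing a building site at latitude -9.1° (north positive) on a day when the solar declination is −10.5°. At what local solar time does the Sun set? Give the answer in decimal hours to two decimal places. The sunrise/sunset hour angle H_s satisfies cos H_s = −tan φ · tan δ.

−tan φ tan δ = −(-0.1602)(-0.1853) = -0.0297; H_s = arccos(-0.0297) = 91.70°.
Sunset is at 12 + H_s/15 = 12 + 6.113 = 18.113 h local solar time.

18.11 h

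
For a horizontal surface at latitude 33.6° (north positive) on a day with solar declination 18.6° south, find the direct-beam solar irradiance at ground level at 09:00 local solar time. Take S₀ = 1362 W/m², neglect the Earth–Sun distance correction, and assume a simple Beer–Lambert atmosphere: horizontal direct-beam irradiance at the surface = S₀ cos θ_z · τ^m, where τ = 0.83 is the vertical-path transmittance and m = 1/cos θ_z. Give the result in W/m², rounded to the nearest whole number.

319 W/m²

Hour angle H = 15° × (9 − 12) = -45.00°.
With φ = 33.6°, δ = -18.6°, H = -45.00°: sin φ sin δ = -0.1765, cos φ cos δ cos H = 0.5582, so cos θ_z = 0.3817.
Air mass m = 1/cos θ_z = 1/0.3817 = 2.620; τ^m = 0.83^2.620 = 0.6137.
Surface direct beam = 1362 × 0.3817 × 0.6137 = 319.05 W/m².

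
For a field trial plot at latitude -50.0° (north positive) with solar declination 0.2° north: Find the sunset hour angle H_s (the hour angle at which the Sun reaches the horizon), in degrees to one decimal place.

cos H_s = −tan(-50.0°) · tan(0.2°) = 0.0042, so H_s = arccos(0.0042) = 89.76°.

89.8°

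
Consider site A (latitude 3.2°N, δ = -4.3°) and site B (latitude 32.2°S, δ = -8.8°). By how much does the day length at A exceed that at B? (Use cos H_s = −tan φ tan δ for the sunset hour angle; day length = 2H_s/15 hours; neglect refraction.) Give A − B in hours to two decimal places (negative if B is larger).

A: H_s = arccos(−tan 3.2° · tan -4.3°) = 89.76°, so 2H_s/15 = 11.9680 h.
B: H_s = arccos(−tan -32.2° · tan -8.8°) = 95.59°, so 2H_s/15 = 12.7453 h.
A − B = 11.9680 − 12.7453 = -0.7773 h.

-0.78 h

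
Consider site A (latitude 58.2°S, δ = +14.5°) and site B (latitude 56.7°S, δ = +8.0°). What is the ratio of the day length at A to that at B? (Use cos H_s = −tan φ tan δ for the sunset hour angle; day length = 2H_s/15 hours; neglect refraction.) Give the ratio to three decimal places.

A: H_s = arccos(−tan -58.2° · tan 14.5°) = 65.35°, so 2H_s/15 = 8.7133 h.
B: H_s = arccos(−tan -56.7° · tan 8.0°) = 77.65°, so 2H_s/15 = 10.3533 h.
Ratio A/B = 8.7133 / 10.3533 = 0.8416.

0.842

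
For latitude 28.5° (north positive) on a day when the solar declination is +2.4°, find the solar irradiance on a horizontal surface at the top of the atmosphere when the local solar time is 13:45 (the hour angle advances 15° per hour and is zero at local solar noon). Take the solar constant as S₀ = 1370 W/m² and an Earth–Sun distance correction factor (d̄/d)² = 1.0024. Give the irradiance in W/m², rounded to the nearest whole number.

Hour angle H = 15° × (13.75 − 12) = 26.25°.
With φ = 28.5°, δ = 2.4°, H = 26.25°: sin φ sin δ = 0.0200, cos φ cos δ cos H = 0.7875, so cos θ_z = 0.8075.
Top-of-atmosphere irradiance = S₀ (d̄/d)² cos θ_z = 1370 × 1.0024 × 0.8075 = 1108.93 W/m².

1109 W/m²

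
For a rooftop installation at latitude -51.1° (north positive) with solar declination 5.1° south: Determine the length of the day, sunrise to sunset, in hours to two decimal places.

12.85 hours

cos H_s = −tan(-51.1°) · tan(-5.1°) = -0.1106, so H_s = arccos(-0.1106) = 96.35°.
Day length = 2 H_s / 15° h⁻¹ = 192.70° / 15 = 12.847 h.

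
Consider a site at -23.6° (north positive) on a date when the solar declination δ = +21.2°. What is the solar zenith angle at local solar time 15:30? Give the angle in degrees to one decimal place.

Hour angle H = 15° × (15.5 − 12) = 52.50°.
With φ = -23.6°, δ = 21.2°, H = 52.50°: sin φ sin δ = -0.1448, cos φ cos δ cos H = 0.5201, so cos θ_z = 0.3753.
θ_z = arccos(0.3753) = 67.96°.

68.0°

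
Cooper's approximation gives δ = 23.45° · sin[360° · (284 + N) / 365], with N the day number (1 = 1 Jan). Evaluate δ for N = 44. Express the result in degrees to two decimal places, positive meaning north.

360 × (284 + 44) / 365 = 323.507°; sin(323.507°) = -0.5947.
δ = 23.45 × -0.5947 = -13.946° ≈ -13.95°.

-13.95°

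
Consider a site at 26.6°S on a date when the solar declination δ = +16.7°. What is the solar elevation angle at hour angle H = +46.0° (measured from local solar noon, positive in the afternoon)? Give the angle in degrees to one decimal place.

27.8°

cos θ_z = sin φ sin δ + cos φ cos δ cos H = (-0.4478)(0.2874) + (0.8942)(0.9578)(0.6947) = 0.4663.
θ_z = arccos(0.4663) = 62.21°, so the elevation is 90° − 62.21° = 27.79°.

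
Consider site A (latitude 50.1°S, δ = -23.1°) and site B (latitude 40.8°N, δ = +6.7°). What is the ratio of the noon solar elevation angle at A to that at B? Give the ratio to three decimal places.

A: 90° − |-50.1 − (-23.1)| = 63.00°.
B: 90° − |40.8 − (6.7)| = 55.90°.
Ratio A/B = 63.0000 / 55.9000 = 1.1270.

1.127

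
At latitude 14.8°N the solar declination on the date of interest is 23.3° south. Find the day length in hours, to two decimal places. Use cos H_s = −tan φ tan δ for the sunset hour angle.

11.13 hours

cos H_s = −tan(14.8°) · tan(-23.3°) = 0.1138, so H_s = arccos(0.1138) = 83.47°.
Day length = 2 H_s / 15° h⁻¹ = 166.94° / 15 = 11.129 h.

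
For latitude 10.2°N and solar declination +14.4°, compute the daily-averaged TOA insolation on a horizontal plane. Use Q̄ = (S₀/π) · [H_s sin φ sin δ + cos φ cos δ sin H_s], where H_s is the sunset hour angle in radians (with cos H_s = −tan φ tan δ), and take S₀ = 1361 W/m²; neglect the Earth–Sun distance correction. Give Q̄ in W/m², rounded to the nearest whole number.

−tan φ tan δ = −(0.1799)(0.2568) = -0.0462; H_s = arccos(-0.0462) = 92.65°. In radians, H_s = 1.6170.
H_s sin φ sin δ = 1.6170 × 0.1771 × 0.2487 = 0.0712.
cos φ cos δ sin H_s = 0.9842 × 0.9686 × 0.9989 = 0.9522.
Q̄ = (1361/π) × (0.0712 + 0.9522) = 433.22 × 1.0234 = 443.36 W/m².

443 W/m²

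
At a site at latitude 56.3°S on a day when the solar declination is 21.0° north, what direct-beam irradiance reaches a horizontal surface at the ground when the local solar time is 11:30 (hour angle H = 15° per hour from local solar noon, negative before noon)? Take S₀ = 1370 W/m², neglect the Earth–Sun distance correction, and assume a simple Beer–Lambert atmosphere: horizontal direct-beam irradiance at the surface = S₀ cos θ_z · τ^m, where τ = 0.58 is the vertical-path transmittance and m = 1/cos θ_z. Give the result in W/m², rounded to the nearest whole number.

Hour angle H = 15° × (11.5 − 12) = -7.50°.
With φ = -56.3°, δ = 21.0°, H = -7.50°: sin φ sin δ = -0.2981, cos φ cos δ cos H = 0.5136, so cos θ_z = 0.2155.
Air mass m = 1/cos θ_z = 1/0.2155 = 4.640; τ^m = 0.58^4.640 = 0.0799.
Surface direct beam = 1370 × 0.2155 × 0.0799 = 23.59 W/m².

24 W/m²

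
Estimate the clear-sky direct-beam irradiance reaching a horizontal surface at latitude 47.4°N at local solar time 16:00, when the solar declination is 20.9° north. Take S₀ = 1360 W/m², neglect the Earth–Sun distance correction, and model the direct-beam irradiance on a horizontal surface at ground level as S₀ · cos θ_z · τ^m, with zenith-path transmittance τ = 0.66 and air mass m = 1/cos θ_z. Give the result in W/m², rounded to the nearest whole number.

Hour angle H = 15° × (16 − 12) = 60.00°.
cos θ_z = sin φ sin δ + cos φ cos δ cos H = (0.7361)(0.3567) + (0.6769)(0.9342)(0.5000) = 0.5787.
Air mass m = 1/cos θ_z = 1/0.5787 = 1.728; τ^m = 0.66^1.728 = 0.4877.
Surface direct beam = 1360 × 0.5787 × 0.4877 = 383.84 W/m².

384 W/m²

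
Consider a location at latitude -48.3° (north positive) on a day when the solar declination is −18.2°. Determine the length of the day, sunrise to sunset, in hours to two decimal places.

14.89 hours

−tan φ tan δ = −(-1.1224)(-0.3288) = -0.3690; H_s = arccos(-0.3690) = 111.65°.
Day length = 2 H_s / 15° h⁻¹ = 223.30° / 15 = 14.887 h.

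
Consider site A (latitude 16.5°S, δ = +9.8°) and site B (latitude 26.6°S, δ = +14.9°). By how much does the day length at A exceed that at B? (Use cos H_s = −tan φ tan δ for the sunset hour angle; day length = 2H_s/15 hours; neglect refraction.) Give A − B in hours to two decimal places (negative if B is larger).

+0.63 h

A: H_s = arccos(−tan -16.5° · tan 9.8°) = 87.07°, so 2H_s/15 = 11.6093 h.
B: H_s = arccos(−tan -26.6° · tan 14.9°) = 82.34°, so 2H_s/15 = 10.9787 h.
A − B = 11.6093 − 10.9787 = 0.6306 h.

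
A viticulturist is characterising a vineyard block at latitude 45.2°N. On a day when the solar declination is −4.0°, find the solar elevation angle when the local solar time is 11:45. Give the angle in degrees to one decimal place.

Hour angle H = 15° × (11.75 − 12) = -3.75°.
cos θ_z = sin(45.2°) sin(-4.0°) + cos(45.2°) cos(-4.0°) cos(-3.75°) = -0.0495 + 0.7014 = 0.6519.
θ_z = arccos(0.6519) = 49.31°, so the elevation is 90° − 49.31° = 40.69°.

40.7°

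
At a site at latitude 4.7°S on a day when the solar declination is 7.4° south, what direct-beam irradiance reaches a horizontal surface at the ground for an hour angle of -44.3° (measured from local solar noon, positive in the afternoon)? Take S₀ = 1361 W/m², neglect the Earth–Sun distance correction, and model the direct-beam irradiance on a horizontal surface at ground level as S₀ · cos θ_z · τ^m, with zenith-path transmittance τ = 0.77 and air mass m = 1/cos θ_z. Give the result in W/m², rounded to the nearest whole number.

With φ = -4.7°, δ = -7.4°, H = -44.30°: sin φ sin δ = 0.0106, cos φ cos δ cos H = 0.7073, so cos θ_z = 0.7179.
Air mass m = 1/cos θ_z = 1/0.7179 = 1.393; τ^m = 0.77^1.393 = 0.6948.
Surface direct beam = 1361 × 0.7179 × 0.6948 = 678.86 W/m².

679 W/m²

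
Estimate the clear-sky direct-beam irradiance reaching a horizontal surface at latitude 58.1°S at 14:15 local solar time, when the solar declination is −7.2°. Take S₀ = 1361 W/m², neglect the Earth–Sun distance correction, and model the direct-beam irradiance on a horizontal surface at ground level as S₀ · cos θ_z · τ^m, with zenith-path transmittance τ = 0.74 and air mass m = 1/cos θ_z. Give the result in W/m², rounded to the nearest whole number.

424 W/m²

Hour angle H = 15° × (14.25 − 12) = 33.75°.
With φ = -58.1°, δ = -7.2°, H = 33.75°: sin φ sin δ = 0.1064, cos φ cos δ cos H = 0.4359, so cos θ_z = 0.5423.
Air mass m = 1/cos θ_z = 1/0.5423 = 1.844; τ^m = 0.74^1.844 = 0.5739.
Surface direct beam = 1361 × 0.5423 × 0.5739 = 423.58 W/m².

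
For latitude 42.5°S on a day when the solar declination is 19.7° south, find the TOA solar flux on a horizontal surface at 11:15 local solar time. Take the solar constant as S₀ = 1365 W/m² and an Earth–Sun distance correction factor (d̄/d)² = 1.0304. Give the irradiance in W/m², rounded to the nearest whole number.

Hour angle H = 15° × (11.25 − 12) = -11.25°.
cos θ_z = sin φ sin δ + cos φ cos δ cos H = (-0.6756)(-0.3371) + (0.7373)(0.9415)(0.9808) = 0.9086.
Top-of-atmosphere irradiance = S₀ (d̄/d)² cos θ_z = 1365 × 1.0304 × 0.9086 = 1277.94 W/m².

1278 W/m²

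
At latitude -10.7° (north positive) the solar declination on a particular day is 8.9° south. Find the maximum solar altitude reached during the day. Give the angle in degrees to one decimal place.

At local solar noon the hour angle is zero, so the elevation is 90° − |φ − δ| = 90° − |-10.7° − (-8.9°)| = 90° − 1.8° = 88.2°.

88.2°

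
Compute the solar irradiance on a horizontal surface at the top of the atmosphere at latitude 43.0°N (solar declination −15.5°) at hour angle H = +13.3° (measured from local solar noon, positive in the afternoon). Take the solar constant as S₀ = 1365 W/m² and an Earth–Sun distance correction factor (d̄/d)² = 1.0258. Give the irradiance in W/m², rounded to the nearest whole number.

705 W/m²

With φ = 43.0°, δ = -15.5°, H = 13.30°: sin φ sin δ = -0.1823, cos φ cos δ cos H = 0.6859, so cos θ_z = 0.5036.
Top-of-atmosphere irradiance = S₀ (d̄/d)² cos θ_z = 1365 × 1.0258 × 0.5036 = 705.15 W/m².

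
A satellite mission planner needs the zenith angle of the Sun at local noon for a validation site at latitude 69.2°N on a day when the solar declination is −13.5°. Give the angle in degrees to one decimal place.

At local solar noon the hour angle is zero, so the zenith angle is |φ − δ| = |69.2° − (-13.5°)| = 82.7°.

82.7°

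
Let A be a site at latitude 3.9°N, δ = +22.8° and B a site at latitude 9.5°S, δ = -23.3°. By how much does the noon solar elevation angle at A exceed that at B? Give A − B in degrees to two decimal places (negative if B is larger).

A: 90° − |3.9 − (22.8)| = 71.10°.
B: 90° − |-9.5 − (-23.3)| = 76.20°.
A − B = 71.10 − 76.20 = -5.10°.

-5.10°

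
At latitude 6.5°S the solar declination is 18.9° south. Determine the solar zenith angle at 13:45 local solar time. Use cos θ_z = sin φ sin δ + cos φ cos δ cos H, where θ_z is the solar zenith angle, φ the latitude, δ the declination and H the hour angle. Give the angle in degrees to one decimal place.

Hour angle H = 15° × (13.75 − 12) = 26.25°.
With φ = -6.5°, δ = -18.9°, H = 26.25°: sin φ sin δ = 0.0367, cos φ cos δ cos H = 0.8431, so cos θ_z = 0.8798.
θ_z = arccos(0.8798) = 28.38°.

28.4°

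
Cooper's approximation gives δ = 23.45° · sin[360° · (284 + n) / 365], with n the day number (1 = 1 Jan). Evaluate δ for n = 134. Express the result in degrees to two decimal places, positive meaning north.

+18.55°

360 × (284 + 134) / 365 = 412.274°; sin(412.274°) = 0.7909.
δ = 23.45 × 0.7909 = 18.547° ≈ +18.55°.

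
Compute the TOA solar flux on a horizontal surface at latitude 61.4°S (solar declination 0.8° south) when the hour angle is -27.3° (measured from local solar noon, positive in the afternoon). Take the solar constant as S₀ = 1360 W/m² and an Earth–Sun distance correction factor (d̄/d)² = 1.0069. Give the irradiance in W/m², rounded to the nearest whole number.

599 W/m²

cos θ_z = sin φ sin δ + cos φ cos δ cos H = (-0.8780)(-0.0140) + (0.4787)(0.9999)(0.8886) = 0.4376.
Top-of-atmosphere irradiance = S₀ (d̄/d)² cos θ_z = 1360 × 1.0069 × 0.4376 = 599.24 W/m².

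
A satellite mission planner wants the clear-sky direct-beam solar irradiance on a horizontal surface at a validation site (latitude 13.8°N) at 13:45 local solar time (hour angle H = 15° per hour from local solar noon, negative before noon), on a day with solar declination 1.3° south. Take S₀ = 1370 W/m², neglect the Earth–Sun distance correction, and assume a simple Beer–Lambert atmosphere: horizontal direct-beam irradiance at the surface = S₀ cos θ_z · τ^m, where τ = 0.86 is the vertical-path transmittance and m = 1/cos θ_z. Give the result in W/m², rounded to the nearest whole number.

996 W/m²

Hour angle H = 15° × (13.75 − 12) = 26.25°.
cos θ_z = sin φ sin δ + cos φ cos δ cos H = (0.2385)(-0.0227) + (0.9711)(0.9997)(0.8969) = 0.8653.
Air mass m = 1/cos θ_z = 1/0.8653 = 1.156; τ^m = 0.86^1.156 = 0.8400.
Surface direct beam = 1370 × 0.8653 × 0.8400 = 995.79 W/m².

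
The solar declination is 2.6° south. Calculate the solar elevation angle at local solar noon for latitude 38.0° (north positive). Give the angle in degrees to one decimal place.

49.4°

At local solar noon the hour angle is zero, so the elevation is 90° − |φ − δ| = 90° − |38.0° − (-2.6°)| = 90° − 40.6° = 49.4°.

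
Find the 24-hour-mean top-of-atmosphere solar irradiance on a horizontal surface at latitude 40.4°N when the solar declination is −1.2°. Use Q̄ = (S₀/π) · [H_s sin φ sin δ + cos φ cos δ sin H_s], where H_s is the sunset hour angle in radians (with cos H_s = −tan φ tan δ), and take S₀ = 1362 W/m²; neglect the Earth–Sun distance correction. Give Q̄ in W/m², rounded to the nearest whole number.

−tan φ tan δ = −(0.8511)(-0.0209) = 0.0178; H_s = arccos(0.0178) = 88.98°. In radians, H_s = 1.5530.
H_s sin φ sin δ = 1.5530 × 0.6481 × -0.0209 = -0.0210.
cos φ cos δ sin H_s = 0.7615 × 0.9998 × 0.9998 = 0.7612.
Q̄ = (1362/π) × (-0.0210 + 0.7612) = 433.54 × 0.7402 = 320.91 W/m².

321 W/m²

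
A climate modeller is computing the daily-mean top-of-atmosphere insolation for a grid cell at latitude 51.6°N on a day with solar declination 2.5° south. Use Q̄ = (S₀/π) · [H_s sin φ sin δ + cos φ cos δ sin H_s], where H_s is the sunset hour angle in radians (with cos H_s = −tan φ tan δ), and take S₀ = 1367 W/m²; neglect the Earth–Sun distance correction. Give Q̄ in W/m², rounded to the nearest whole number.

247 W/m²

cos H_s = −tan(51.6°) · tan(-2.5°) = 0.0551, so H_s = arccos(0.0551) = 86.84°. In radians, H_s = 1.5156.
H_s sin φ sin δ = 1.5156 × 0.7837 × -0.0436 = -0.0518.
cos φ cos δ sin H_s = 0.6211 × 0.9990 × 0.9985 = 0.6195.
Q̄ = (1367/π) × (-0.0518 + 0.6195) = 435.13 × 0.5677 = 247.02 W/m².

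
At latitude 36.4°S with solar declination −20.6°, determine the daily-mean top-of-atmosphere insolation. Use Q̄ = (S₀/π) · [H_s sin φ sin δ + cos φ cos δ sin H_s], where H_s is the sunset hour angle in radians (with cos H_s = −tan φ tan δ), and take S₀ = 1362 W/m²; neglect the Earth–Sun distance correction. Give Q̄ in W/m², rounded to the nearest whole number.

481 W/m²

The sunset hour angle satisfies cos H_s = −tan φ tan δ = -0.2771, giving H_s = 106.09°. In radians, H_s = 1.8516.
H_s sin φ sin δ = 1.8516 × -0.5934 × -0.3518 = 0.3865.
cos φ cos δ sin H_s = 0.8049 × 0.9361 × 0.9608 = 0.7239.
Q̄ = (1362/π) × (0.3865 + 0.7239) = 433.54 × 1.1104 = 481.40 W/m².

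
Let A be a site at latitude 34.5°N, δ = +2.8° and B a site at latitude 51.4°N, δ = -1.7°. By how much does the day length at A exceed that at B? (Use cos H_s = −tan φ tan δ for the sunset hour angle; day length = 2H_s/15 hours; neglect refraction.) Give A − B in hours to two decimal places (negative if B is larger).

+0.54 h

A: H_s = arccos(−tan 34.5° · tan 2.8°) = 91.93°, so 2H_s/15 = 12.2573 h.
B: H_s = arccos(−tan 51.4° · tan -1.7°) = 87.87°, so 2H_s/15 = 11.7160 h.
A − B = 12.2573 − 11.7160 = 0.5413 h.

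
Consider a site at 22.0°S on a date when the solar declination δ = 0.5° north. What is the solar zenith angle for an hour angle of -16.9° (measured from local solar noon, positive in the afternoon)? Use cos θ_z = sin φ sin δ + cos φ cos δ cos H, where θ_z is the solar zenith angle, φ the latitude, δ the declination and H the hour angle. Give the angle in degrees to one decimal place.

cos θ_z = sin φ sin δ + cos φ cos δ cos H = (-0.3746)(0.0087) + (0.9272)(1.0000)(0.9568) = 0.8839.
θ_z = arccos(0.8839) = 27.88°.

27.9°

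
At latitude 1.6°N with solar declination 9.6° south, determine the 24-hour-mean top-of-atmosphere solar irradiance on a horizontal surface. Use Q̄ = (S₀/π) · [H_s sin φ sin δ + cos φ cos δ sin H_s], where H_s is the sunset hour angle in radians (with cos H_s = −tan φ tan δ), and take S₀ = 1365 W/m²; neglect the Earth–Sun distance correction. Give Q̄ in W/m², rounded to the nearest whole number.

−tan φ tan δ = −(0.0279)(-0.1691) = 0.0047; H_s = arccos(0.0047) = 89.73°. In radians, H_s = 1.5661.
H_s sin φ sin δ = 1.5661 × 0.0279 × -0.1668 = -0.0073.
cos φ cos δ sin H_s = 0.9996 × 0.9860 × 1.0000 = 0.9856.
Q̄ = (1365/π) × (-0.0073 + 0.9856) = 434.49 × 0.9783 = 425.06 W/m².

425 W/m²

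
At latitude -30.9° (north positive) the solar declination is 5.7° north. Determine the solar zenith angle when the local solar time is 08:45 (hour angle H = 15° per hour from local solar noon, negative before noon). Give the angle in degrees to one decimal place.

Hour angle H = 15° × (8.75 − 12) = -48.75°.
cos θ_z = sin φ sin δ + cos φ cos δ cos H = (-0.5135)(0.0993) + (0.8581)(0.9951)(0.6593) = 0.5120.
θ_z = arccos(0.5120) = 59.20°.

59.2°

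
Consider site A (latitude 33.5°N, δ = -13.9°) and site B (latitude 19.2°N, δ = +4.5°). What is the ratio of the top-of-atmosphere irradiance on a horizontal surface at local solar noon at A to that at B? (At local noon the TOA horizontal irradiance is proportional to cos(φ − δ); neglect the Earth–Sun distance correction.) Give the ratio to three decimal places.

A: cos θ_z = cos(33.5° − (-13.9°)) = 0.6769.
B: cos θ_z = cos(19.2° − (4.5°)) = 0.9673.
Ratio A/B = 0.6769 / 0.9673 = 0.6998.

0.700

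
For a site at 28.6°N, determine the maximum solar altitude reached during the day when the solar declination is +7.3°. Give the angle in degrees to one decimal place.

68.7°

At local solar noon the hour angle is zero, so the elevation is 90° − |φ − δ| = 90° − |28.6° − (7.3°)| = 90° − 21.3° = 68.7°.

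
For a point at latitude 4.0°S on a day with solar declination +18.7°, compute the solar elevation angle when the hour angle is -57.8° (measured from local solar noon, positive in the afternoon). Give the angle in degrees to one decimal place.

cos θ_z = sin φ sin δ + cos φ cos δ cos H = (-0.0698)(0.3206) + (0.9976)(0.9472)(0.5329) = 0.4812.
θ_z = arccos(0.4812) = 61.24°, so the elevation is 90° − 61.24° = 28.76°.

28.8°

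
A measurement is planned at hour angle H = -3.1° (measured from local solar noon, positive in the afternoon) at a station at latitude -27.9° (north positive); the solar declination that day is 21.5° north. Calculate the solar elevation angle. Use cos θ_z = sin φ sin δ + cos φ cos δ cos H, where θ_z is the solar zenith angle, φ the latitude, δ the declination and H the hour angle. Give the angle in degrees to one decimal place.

40.5°

With φ = -27.9°, δ = 21.5°, H = -3.10°: sin φ sin δ = -0.1715, cos φ cos δ cos H = 0.8211, so cos θ_z = 0.6496.
θ_z = arccos(0.6496) = 49.49°, so the elevation is 90° − 49.49° = 40.51°.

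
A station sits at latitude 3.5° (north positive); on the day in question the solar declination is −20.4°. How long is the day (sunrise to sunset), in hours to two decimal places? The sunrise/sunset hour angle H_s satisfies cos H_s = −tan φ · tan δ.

11.83 hours

The sunset hour angle satisfies cos H_s = −tan φ tan δ = 0.0227, giving H_s = 88.70°.
Day length = 2 H_s / 15° h⁻¹ = 177.40° / 15 = 11.827 h.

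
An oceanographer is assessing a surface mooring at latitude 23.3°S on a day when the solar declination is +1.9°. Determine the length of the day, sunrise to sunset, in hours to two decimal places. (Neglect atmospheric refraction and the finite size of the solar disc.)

The sunset hour angle satisfies cos H_s = −tan φ tan δ = 0.0143, giving H_s = 89.18°.
Day length = 2 H_s / 15° h⁻¹ = 178.36° / 15 = 11.891 h.

11.89 hours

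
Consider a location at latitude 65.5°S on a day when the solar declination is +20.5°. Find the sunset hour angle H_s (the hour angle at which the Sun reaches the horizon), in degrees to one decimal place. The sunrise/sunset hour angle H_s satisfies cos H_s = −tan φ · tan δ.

34.9°

cos H_s = −tan(-65.5°) · tan(20.5°) = 0.8204, so H_s = arccos(0.8204) = 34.88°.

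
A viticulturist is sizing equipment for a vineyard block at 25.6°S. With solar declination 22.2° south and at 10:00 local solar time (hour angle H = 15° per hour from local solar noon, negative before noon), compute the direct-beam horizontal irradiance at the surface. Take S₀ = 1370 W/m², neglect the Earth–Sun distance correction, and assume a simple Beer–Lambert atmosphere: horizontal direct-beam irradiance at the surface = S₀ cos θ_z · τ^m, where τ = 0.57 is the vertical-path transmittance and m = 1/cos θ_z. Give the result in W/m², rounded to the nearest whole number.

644 W/m²

Hour angle H = 15° × (10 − 12) = -30.00°.
cos θ_z = sin(-25.6°) sin(-22.2°) + cos(-25.6°) cos(-22.2°) cos(-30.00°) = 0.1633 + 0.7231 = 0.8864.
Air mass m = 1/cos θ_z = 1/0.8864 = 1.128; τ^m = 0.57^1.128 = 0.5304.
Surface direct beam = 1370 × 0.8864 × 0.5304 = 644.10 W/m².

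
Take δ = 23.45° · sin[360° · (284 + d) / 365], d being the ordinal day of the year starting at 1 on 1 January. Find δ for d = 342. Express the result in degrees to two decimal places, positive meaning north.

360 × (284 + 342) / 365 = 617.425°; sin(617.425°) = -0.9760.
δ = 23.45 × -0.9760 = -22.887° ≈ -22.89°.

-22.89°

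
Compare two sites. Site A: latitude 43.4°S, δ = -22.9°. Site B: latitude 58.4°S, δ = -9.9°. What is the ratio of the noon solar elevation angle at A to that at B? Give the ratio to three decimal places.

1.675

A: 90° − |-43.4 − (-22.9)| = 69.50°.
B: 90° − |-58.4 − (-9.9)| = 41.50°.
Ratio A/B = 69.5000 / 41.5000 = 1.6747.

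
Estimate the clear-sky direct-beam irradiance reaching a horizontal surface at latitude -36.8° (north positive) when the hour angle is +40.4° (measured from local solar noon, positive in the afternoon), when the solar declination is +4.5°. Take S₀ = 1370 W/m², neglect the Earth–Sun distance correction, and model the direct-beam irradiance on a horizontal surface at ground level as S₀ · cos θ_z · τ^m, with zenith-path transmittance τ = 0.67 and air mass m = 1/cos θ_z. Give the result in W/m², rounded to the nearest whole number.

cos θ_z = sin(-36.8°) sin(4.5°) + cos(-36.8°) cos(4.5°) cos(40.40°) = -0.0470 + 0.6079 = 0.5609.
Air mass m = 1/cos θ_z = 1/0.5609 = 1.783; τ^m = 0.67^1.783 = 0.4897.
Surface direct beam = 1370 × 0.5609 × 0.4897 = 376.30 W/m².

376 W/m²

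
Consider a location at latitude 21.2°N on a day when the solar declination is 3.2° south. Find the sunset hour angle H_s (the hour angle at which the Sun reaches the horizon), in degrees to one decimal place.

88.8°

cos H_s = −tan(21.2°) · tan(-3.2°) = 0.0217, so H_s = arccos(0.0217) = 88.76°.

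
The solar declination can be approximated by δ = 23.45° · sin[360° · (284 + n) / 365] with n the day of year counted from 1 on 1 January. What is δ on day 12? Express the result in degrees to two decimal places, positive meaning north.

-21.75°

360 × (284 + 12) / 365 = 291.945°; sin(291.945°) = -0.9275.
δ = 23.45 × -0.9275 = -21.750° ≈ -21.75°.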